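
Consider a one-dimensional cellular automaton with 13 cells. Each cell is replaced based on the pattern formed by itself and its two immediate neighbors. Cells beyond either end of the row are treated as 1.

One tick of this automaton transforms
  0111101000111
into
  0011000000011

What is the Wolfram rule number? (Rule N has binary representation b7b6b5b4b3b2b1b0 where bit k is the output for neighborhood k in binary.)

128

position 2: 111 → 1  (bit 7 = 1)
position 4: 110 → 0  (bit 6 = 0)
position 0: 101 → 0  (bit 5 = 0)
position 7: 100 → 0  (bit 4 = 0)
position 1: 011 → 0  (bit 3 = 0)
position 6: 010 → 0  (bit 2 = 0)
position 9: 001 → 0  (bit 1 = 0)
position 8: 000 → 0  (bit 0 = 0)
bits b7..b0 = 10000000 = 128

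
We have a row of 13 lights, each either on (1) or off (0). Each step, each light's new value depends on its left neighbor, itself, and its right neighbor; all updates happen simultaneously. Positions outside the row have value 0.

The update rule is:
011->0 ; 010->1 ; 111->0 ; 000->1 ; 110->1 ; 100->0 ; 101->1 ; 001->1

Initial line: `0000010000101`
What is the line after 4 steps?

step 1: 1111110111111
step 2: 0000011000001
step 3: 1111101011111
step 4: 0000111100001

0000111100001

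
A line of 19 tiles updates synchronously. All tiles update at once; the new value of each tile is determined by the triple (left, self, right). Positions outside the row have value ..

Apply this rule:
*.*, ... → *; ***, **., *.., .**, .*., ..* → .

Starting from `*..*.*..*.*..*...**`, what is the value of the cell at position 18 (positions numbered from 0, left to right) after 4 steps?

*

step 1: ....*....*.....*...
step 2: ***...**...***...**
step 3: ....*....*.....*...  (repeats step 1; period 2)
step 4: ***...**...***...**
position 18 holds *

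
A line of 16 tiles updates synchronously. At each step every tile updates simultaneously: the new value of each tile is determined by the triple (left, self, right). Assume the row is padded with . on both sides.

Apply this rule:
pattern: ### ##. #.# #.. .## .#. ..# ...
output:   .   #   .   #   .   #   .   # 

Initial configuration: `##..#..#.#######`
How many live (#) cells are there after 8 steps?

.##.##.#.......#
..#..#.#######.#
#.##.#.......#.#
#..#.#######.#.#
##.#.......#.#.#
.#.#######.#.#.#
.#.......#.#.#.#
.#######.#.#.#.#
count of #: 11

11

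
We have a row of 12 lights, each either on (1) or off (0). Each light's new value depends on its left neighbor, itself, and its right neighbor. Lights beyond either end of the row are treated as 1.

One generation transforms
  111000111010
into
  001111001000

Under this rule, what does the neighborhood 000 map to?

1

At position 4 the neighborhood is 000; the next row has 1 there.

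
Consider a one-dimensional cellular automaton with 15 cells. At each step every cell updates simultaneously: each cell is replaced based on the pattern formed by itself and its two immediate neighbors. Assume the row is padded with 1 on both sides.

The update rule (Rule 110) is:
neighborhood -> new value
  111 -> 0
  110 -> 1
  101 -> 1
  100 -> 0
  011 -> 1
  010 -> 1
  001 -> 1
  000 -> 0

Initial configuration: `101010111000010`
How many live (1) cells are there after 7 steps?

10

111111101000111
000000111001100
000001101011101
000011111110111
000110000011100
001110000110101
011010001111111
count of 1: 10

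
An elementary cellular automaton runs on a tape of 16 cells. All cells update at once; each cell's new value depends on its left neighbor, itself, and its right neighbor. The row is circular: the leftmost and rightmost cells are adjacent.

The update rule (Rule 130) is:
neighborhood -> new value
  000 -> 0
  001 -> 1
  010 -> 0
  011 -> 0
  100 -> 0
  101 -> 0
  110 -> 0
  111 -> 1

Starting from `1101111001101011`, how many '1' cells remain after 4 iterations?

3

1000110010000001
0001000100000010
0010001000000100
0100010000001000
count of 1: 3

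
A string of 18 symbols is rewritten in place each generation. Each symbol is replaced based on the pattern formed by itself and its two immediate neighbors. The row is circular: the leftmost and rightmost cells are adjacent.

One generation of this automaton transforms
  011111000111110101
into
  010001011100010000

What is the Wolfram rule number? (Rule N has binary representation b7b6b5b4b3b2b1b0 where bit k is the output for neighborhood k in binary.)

75

position 2: 111 → 0  (bit 7 = 0)
position 5: 110 → 1  (bit 6 = 1)
position 0: 101 → 0  (bit 5 = 0)
position 6: 100 → 0  (bit 4 = 0)
position 1: 011 → 1  (bit 3 = 1)
position 15: 010 → 0  (bit 2 = 0)
position 8: 001 → 1  (bit 1 = 1)
position 7: 000 → 1  (bit 0 = 1)
bits b7..b0 = 01001011 = 75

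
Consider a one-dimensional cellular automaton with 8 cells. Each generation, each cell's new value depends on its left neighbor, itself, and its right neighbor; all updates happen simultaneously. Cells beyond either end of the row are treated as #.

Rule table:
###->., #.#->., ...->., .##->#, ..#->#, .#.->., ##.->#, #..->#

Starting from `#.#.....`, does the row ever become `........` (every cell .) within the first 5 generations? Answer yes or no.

generation 1: #..#...#
generation 2: ###.#.##
generation 3: ..#...#.
generation 4: ##.#.#..
generation 5: .#....##
generation 5 is .#....##, still not uniform .

no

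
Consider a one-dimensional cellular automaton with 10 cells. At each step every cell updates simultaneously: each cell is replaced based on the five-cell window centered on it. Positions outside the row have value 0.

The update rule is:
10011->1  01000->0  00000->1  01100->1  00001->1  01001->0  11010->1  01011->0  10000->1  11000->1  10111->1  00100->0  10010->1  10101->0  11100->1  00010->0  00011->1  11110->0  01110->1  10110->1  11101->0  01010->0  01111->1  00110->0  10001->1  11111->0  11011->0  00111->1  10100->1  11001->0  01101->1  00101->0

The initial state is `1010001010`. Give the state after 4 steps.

1000100011

step 1: 0010100010
step 2: 1000101000
step 3: 0010001011
step 4: 1000100011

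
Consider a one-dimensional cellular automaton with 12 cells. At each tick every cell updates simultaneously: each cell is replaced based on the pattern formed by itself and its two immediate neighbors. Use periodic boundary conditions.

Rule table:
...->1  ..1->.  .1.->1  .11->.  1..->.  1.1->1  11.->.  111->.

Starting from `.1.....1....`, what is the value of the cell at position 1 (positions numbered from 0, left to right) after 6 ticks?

.1.111.1.111
111...111...
....1.....1.
111.1.111.1.
...111...111
.1.....1....
position 1 holds 1

1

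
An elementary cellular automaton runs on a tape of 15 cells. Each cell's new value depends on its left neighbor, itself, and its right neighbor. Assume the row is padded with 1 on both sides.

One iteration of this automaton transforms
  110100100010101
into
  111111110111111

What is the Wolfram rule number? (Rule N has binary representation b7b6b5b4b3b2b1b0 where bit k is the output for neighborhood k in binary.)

254

position 0: 111 → 1  (bit 7 = 1)
position 1: 110 → 1  (bit 6 = 1)
position 2: 101 → 1  (bit 5 = 1)
position 4: 100 → 1  (bit 4 = 1)
position 14: 011 → 1  (bit 3 = 1)
position 3: 010 → 1  (bit 2 = 1)
position 5: 001 → 1  (bit 1 = 1)
position 8: 000 → 0  (bit 0 = 0)
bits b7..b0 = 11111110 = 254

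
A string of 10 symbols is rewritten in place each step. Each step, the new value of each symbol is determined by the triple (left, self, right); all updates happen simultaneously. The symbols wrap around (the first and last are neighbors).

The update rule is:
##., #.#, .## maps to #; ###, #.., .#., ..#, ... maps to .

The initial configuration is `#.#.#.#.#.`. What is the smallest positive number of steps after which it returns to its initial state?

.#.#.#.#.#
#.#.#.#.#.

2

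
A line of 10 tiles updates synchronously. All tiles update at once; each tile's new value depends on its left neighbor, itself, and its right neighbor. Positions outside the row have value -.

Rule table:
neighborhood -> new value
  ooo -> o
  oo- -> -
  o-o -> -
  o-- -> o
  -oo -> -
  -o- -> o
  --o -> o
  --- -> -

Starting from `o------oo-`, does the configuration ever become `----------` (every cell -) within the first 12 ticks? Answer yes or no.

no

oo----o--o
--o--ooooo
-oooo-ooo-
o-oo---o-o
o---o-oo-o
oo-oo----o
-----o--oo
----oooo--
---o-oo-o-
--oo----oo
-o--o--o--
ooooooooo-
tick 12 is ooooooooo-, still not uniform -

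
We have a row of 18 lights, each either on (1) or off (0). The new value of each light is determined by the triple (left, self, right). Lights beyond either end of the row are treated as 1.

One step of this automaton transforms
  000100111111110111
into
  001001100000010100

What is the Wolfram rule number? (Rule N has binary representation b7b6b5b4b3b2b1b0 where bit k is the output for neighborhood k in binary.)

74

position 7: 111 → 0  (bit 7 = 0)
position 13: 110 → 1  (bit 6 = 1)
position 14: 101 → 0  (bit 5 = 0)
position 0: 100 → 0  (bit 4 = 0)
position 6: 011 → 1  (bit 3 = 1)
position 3: 010 → 0  (bit 2 = 0)
position 2: 001 → 1  (bit 1 = 1)
position 1: 000 → 0  (bit 0 = 0)
bits b7..b0 = 01001010 = 74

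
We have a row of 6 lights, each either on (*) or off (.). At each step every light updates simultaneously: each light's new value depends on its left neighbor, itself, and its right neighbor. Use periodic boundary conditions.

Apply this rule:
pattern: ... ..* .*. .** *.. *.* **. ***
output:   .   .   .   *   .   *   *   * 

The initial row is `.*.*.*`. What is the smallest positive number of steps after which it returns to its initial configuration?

2

step 1: *.*.*.
step 2: .*.*.*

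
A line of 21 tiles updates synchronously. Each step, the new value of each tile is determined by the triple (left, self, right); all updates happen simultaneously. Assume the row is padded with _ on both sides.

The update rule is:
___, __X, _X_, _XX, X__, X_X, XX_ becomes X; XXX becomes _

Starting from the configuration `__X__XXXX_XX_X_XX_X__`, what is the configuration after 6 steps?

X____XXXX___________X

XXXXXX__XXXXXXXXXXXXX
X____XXXX___________X
XXXXXX__XXXXXXXXXXXXX  (repeats step 1; period 2)
step 6: X____XXXX___________X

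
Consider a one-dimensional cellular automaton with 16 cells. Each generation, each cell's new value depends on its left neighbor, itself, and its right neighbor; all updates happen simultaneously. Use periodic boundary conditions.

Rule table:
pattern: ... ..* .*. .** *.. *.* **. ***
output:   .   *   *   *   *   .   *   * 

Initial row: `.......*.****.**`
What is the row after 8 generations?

***.****.****.**

generation 1: *.....**.****.**
generation 2: **...***.****.**
generation 3: ***.****.****.**
generation 4: ***.****.****.**  (fixed point — unchanged through generation 8)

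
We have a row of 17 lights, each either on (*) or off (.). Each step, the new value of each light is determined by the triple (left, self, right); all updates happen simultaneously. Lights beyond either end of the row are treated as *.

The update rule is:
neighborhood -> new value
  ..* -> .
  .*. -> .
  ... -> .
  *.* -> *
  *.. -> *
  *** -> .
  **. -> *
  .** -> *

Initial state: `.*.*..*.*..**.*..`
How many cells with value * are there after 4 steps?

7

step 1: *.*.*..*.*.***.*.
step 2: **.*.*..*.**.**.*
step 3: .**.*.*..********
step 4: ****.*.*.*.......
count of *: 7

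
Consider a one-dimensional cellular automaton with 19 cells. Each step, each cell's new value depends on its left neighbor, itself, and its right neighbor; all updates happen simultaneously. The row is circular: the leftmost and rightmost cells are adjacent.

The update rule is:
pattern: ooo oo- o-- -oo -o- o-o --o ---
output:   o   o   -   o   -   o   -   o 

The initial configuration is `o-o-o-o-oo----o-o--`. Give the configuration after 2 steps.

--o-o-ooooooo----oo

-o-o-o-ooo-oo--o---
--o-o-ooooooo----oo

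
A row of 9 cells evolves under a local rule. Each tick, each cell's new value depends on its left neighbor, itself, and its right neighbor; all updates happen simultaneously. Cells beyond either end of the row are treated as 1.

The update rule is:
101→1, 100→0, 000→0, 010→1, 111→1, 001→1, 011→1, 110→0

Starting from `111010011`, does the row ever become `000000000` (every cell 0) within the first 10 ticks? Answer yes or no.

110110111
101101111
011011111
110111111
101111111
011111111
111111111
111111111  (fixed point — unchanged through tick 10)
tick 10 is 111111111, still not uniform 0

no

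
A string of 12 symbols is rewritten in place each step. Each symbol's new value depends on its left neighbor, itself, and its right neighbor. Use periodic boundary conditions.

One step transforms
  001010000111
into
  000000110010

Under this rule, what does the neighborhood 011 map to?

At position 9 the neighborhood is 011; the next row has 0 there.

0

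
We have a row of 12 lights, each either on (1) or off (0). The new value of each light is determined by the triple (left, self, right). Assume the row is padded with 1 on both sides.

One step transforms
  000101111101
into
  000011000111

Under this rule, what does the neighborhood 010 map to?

0

At position 3 the neighborhood is 010; the next row has 0 there.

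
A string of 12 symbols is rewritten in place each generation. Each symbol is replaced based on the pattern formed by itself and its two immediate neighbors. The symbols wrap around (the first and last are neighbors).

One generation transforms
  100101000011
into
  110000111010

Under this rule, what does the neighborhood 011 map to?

At position 10 the neighborhood is 011; the next row has 1 there.

1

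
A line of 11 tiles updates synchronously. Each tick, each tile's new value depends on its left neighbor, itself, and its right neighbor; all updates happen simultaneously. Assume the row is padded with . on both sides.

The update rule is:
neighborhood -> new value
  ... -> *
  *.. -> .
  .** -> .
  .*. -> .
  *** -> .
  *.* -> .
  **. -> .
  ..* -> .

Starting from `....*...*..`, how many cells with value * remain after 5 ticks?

***...*...*
....*...*..  (repeats tick 0; period 2)
tick 5: ***...*...*
count of *: 5

5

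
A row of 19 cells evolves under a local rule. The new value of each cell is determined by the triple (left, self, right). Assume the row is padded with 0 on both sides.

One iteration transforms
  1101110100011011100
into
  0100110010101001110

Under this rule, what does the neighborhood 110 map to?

1

At position 1 the neighborhood is 110; the next row has 1 there.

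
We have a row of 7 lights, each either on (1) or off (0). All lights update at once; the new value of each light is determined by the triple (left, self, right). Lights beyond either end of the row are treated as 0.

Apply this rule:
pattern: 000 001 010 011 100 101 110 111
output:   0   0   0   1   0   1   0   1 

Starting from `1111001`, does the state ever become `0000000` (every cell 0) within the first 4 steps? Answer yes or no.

1110000
1100000
1000000
0000000
all cells are 0 at step 4

yes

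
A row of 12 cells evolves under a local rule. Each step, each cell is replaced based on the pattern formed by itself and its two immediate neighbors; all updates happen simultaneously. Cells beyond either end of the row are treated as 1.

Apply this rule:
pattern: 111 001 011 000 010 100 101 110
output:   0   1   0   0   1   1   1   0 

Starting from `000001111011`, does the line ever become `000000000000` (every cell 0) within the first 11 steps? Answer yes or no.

no

100010000100
010111001111
111000110000
000101001001
101111111110
010000000001
111000000010
000100000111
101110001000
010001011101
111011100010
step 11 is 111011100010, still not uniform 0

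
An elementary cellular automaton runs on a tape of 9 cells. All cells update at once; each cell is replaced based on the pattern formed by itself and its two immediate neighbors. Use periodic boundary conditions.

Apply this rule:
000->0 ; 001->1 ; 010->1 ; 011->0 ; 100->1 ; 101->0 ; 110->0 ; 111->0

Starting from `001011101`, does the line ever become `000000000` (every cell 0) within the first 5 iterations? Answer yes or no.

no

111000001
000100010
001110111
110000000
001000001
iteration 5 is 001000001, still not uniform 0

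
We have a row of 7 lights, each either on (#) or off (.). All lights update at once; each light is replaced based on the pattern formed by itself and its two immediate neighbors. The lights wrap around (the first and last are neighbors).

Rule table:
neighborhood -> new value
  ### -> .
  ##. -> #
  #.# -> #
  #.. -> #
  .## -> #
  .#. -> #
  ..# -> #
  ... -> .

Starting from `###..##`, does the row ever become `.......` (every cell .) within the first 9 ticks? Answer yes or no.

yes

..####.
.##..##
#######
.......
all cells are . at tick 4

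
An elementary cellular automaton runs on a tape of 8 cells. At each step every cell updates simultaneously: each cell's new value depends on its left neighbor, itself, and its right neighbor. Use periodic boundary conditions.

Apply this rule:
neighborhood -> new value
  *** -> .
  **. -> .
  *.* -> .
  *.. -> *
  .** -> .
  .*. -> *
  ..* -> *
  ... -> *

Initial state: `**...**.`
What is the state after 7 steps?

..***...
**...***
..***...  (repeats step 1; period 2)
step 7: ..***...

..***...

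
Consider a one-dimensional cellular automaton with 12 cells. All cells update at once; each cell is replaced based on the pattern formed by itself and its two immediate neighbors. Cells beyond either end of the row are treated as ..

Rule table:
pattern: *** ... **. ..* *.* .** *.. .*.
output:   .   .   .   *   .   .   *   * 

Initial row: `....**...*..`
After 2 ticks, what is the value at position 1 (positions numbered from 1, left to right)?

...*..*.***.
..*****....*
position 1 holds .

.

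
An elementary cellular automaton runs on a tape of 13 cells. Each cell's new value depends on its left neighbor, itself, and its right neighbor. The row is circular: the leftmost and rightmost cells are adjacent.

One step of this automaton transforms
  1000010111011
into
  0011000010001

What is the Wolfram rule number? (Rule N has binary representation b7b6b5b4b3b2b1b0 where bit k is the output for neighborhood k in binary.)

129

position 8: 111 → 1  (bit 7 = 1)
position 0: 110 → 0  (bit 6 = 0)
position 6: 101 → 0  (bit 5 = 0)
position 1: 100 → 0  (bit 4 = 0)
position 7: 011 → 0  (bit 3 = 0)
position 5: 010 → 0  (bit 2 = 0)
position 4: 001 → 0  (bit 1 = 0)
position 2: 000 → 1  (bit 0 = 1)
bits b7..b0 = 10000001 = 129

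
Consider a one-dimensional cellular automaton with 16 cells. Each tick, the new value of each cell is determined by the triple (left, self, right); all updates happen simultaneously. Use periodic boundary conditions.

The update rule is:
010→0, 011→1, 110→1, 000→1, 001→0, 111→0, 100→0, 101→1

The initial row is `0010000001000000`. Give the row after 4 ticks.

0010011001000110

1000111100011111
1010100101010000
0101000010100110
0010011001000110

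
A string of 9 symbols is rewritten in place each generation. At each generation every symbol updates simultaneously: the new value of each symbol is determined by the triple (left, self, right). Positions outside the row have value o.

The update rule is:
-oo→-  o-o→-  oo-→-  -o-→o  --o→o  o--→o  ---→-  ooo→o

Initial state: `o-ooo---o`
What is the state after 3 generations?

-----o-o-

generation 1: ---o-o-o-
generation 2: o-oo-o-o-
generation 3: -----o-o-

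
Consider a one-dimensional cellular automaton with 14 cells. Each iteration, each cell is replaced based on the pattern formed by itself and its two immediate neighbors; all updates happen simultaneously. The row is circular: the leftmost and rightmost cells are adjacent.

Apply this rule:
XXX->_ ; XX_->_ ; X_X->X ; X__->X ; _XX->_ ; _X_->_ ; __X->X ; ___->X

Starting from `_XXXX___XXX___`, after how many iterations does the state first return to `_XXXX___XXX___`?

iteration 1: X____XXX___XXX
iteration 2: _XXXX___XXX___

2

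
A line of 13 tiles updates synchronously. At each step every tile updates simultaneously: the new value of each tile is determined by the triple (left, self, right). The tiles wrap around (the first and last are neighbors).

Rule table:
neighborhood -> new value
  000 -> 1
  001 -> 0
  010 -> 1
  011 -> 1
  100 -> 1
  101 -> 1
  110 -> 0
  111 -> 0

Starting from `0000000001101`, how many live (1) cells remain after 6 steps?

1111111101011
0000000011110
1111111010001
0000000111101
1111110100011
0000001111010
count of 1: 5

5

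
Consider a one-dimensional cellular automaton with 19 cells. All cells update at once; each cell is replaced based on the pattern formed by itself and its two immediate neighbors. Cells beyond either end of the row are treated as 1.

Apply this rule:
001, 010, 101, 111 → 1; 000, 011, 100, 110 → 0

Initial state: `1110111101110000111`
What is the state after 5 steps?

1110101000010111111

1101011010100001011
1011100111100011101
0101001011000101010
1111011100001111111
1110101000010111111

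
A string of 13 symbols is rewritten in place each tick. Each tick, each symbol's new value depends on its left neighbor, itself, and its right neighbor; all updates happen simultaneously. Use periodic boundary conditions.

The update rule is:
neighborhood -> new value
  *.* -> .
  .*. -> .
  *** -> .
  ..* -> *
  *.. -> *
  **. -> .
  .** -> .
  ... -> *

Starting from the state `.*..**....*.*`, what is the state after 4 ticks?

**..**....***

..**..****...
**..**....***
..**..****...  (repeats tick 1; period 2)
tick 4: **..**....***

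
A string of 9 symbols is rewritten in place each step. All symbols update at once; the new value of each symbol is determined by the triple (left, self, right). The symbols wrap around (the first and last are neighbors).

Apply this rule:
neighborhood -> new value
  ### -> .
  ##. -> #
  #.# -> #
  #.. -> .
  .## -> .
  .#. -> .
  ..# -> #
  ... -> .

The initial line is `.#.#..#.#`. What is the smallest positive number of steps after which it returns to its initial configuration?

9

#.#..#.#.
.#..#.#.#
#..#.#.#.
..#.#.#.#
.#.#.#.#.
#.#.#.#..
.#.#.#..#
#.#.#..#.
.#.#..#.#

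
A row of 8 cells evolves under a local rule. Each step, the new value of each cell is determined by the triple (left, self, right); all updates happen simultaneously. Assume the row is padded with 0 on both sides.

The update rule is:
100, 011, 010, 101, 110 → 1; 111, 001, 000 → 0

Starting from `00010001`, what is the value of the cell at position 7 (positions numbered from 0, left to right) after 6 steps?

step 1: 00011001
step 2: 00011101
step 3: 00010111
step 4: 00011101  (repeats step 2; period 2)
step 6: 00011101
position 7 holds 1

1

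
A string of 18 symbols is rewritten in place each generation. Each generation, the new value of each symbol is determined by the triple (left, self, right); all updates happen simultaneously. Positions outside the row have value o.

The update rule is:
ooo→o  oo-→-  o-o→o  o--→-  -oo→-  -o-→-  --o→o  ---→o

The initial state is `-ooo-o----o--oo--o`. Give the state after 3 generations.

o-o--o-o--o--o--o-

generation 1: o-o-o--ooo--o---o-
generation 2: -o-o--o-o--o--oo-o
generation 3: o-o--o-o--o--o--o-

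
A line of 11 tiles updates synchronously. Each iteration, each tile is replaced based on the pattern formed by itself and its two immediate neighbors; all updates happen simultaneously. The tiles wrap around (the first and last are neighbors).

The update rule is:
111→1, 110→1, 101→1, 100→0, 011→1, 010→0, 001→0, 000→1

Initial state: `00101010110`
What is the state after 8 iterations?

11100111111

iteration 1: 10010101110
iteration 2: 00001011111
iteration 3: 01100111111
iteration 4: 11100111111
iteration 5: 11100111111  (fixed point — unchanged through iteration 8)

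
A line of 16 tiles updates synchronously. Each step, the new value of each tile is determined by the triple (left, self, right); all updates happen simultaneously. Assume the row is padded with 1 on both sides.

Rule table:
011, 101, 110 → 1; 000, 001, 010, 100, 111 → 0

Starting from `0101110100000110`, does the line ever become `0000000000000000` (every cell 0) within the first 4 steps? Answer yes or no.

yes

1011011000000111
1111111000000100
0000001000000000
0000000000000000
all cells are 0 at step 4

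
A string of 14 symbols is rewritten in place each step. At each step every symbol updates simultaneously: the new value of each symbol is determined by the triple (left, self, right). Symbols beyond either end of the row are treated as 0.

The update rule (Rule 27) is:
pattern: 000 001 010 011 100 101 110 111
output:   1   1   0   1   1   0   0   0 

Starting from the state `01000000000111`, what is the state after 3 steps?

11011111111110

10111111111100
00100000000011
11011111111110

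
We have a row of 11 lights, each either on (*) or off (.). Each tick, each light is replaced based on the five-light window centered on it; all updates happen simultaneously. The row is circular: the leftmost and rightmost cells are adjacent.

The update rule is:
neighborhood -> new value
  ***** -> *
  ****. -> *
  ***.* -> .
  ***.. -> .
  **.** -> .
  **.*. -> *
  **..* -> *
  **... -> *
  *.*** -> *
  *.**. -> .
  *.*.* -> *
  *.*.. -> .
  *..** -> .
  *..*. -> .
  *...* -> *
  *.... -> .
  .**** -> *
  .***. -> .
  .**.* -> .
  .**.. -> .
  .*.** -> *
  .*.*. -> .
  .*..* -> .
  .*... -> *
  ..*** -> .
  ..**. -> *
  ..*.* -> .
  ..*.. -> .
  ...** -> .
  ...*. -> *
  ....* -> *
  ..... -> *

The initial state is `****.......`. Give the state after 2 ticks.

tick 1: .**.*.****.
tick 2: .*.******.*

.*.******.*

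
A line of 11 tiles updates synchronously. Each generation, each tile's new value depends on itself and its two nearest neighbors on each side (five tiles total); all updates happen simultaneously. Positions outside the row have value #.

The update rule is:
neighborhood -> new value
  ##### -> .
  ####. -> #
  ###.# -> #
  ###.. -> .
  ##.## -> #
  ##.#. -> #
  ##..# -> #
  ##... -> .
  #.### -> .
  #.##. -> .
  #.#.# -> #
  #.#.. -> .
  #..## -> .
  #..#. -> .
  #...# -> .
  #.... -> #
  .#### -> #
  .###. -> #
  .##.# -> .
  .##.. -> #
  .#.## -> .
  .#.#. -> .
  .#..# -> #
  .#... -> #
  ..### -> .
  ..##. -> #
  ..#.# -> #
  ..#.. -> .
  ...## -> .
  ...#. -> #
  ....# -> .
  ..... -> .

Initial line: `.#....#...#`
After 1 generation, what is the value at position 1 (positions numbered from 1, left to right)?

#.##.#.#...
position 1 holds #

#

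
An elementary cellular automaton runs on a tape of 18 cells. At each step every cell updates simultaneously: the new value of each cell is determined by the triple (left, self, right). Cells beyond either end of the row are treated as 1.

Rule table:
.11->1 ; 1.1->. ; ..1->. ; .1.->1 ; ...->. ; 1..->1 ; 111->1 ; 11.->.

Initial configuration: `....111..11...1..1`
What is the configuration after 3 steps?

1...11.1.1.1..11.1
.1..1..1.1.11.1..1
.11.11.1.1.1..11.1

.11.11.1.1.1..11.1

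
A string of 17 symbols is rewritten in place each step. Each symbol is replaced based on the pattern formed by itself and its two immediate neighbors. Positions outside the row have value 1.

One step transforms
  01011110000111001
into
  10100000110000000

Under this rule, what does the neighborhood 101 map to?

1

At position 0 the neighborhood is 101; the next row has 1 there.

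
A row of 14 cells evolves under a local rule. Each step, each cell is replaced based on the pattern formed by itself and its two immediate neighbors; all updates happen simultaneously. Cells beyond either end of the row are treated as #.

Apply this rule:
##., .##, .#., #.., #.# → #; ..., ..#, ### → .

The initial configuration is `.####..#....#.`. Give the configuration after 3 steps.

##..##.##...##
.##.######..#.
#####....##.##

#####....##.##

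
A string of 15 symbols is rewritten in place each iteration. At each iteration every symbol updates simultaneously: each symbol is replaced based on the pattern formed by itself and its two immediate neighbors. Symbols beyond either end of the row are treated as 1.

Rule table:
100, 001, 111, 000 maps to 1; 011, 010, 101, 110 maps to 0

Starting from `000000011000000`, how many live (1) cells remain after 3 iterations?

iteration 1: 111111100111111
iteration 2: 111111011011111
iteration 3: 111110000001111
count of 1: 9

9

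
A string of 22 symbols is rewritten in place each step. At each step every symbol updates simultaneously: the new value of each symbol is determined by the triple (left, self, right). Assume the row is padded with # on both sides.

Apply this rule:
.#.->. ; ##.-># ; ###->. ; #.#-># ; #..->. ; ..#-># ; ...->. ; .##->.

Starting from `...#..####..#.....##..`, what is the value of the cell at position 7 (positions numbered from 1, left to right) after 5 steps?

.

step 1: ..#..#...#.#.....#.#.#
step 2: .#..#...#.#.....#.#.#.
step 3: #..#...#.#.....#.#.#.#
step 4: #.#...#.#.....#.#.#.#.
step 5: ##...#.#.....#.#.#.#.#
position 7 holds .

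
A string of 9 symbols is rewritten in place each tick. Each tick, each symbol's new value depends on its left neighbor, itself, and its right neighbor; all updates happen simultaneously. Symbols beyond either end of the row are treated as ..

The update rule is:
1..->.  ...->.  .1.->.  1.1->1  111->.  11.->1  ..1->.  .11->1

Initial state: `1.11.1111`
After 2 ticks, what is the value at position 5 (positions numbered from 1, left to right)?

.

.11111..1
.1...1...
position 5 holds .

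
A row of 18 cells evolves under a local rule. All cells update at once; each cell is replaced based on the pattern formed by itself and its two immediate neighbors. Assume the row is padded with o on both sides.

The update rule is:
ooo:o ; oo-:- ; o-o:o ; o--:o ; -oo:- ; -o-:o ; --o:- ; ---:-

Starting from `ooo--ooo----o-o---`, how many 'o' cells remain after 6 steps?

oo-o--o-o---oooo--
o-ooo-oooo---oo-o-
-o-o-o-oo-o----ooo
ooooooo--ooo----oo
oooooo-o--o-o----o
ooooo-ooo-oooo----
count of o: 12

12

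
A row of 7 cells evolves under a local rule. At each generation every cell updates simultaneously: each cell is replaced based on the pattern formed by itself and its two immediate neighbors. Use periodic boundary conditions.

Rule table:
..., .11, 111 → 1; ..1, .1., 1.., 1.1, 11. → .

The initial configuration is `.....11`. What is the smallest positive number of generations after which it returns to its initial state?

14

.111.1.
.11....
.1..111
....11.
111.1..
11.....
1..111.
...11..
11.1..1
1.....1
..111.1
..11...
1.1..11
.....11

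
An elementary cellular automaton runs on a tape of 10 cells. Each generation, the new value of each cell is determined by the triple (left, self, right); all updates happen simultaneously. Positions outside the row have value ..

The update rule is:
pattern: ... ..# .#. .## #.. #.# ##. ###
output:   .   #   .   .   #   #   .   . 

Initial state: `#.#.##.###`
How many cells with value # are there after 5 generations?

.#.#..#...
#.#.##.#..
.#.#..#.#.
#.#.##.#.#
.#.#..#.#.
count of #: 4

4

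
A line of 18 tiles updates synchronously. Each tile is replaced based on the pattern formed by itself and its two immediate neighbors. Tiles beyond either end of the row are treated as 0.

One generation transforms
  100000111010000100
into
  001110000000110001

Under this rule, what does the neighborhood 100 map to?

At position 1 the neighborhood is 100; the next row has 0 there.

0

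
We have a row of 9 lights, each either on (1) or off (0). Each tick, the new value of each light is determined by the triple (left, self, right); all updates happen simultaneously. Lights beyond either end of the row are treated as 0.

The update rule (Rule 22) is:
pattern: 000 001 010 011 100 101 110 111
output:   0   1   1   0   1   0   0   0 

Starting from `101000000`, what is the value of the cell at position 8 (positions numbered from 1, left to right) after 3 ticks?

tick 1: 101100000
tick 2: 100010000
tick 3: 110111000
position 8 holds 0

0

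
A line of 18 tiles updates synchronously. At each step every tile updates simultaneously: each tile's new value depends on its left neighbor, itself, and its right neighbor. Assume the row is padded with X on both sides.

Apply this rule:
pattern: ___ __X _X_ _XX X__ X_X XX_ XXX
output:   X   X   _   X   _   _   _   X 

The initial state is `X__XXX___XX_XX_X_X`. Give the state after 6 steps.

_XXXX__X__XXXXXXXX

step 1: __XXX__XXX__X____X
step 2: _XXX__XXX__X__XXXX
step 3: _XX__XXX__X__XXXXX
step 4: _X__XXX__X__XXXXXX
step 5: ___XXX__X__XXXXXXX
step 6: _XXXX__X__XXXXXXXX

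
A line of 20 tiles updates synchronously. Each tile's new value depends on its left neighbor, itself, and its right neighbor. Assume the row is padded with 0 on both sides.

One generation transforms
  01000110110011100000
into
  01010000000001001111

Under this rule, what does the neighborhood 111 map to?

1

At position 13 the neighborhood is 111; the next row has 1 there.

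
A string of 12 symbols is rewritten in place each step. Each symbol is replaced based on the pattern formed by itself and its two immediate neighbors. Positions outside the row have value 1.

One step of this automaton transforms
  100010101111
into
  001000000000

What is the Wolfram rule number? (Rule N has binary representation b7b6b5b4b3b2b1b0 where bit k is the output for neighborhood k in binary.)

position 9: 111 → 0  (bit 7 = 0)
position 0: 110 → 0  (bit 6 = 0)
position 5: 101 → 0  (bit 5 = 0)
position 1: 100 → 0  (bit 4 = 0)
position 8: 011 → 0  (bit 3 = 0)
position 4: 010 → 0  (bit 2 = 0)
position 3: 001 → 0  (bit 1 = 0)
position 2: 000 → 1  (bit 0 = 1)
bits b7..b0 = 00000001 = 1

1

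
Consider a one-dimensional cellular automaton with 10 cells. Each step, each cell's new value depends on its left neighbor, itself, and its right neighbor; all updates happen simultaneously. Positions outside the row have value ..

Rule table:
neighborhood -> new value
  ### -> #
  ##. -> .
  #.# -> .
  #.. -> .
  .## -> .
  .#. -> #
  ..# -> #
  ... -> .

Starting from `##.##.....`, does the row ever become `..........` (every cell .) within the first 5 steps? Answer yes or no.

..........
all cells are . at step 1

yes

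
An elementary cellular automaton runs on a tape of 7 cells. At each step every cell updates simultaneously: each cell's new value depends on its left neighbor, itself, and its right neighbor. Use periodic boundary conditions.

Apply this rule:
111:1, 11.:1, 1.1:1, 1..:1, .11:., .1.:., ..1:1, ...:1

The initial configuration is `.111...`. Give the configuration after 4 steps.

1.11111
11.1111
111.111
1111.11

1111.11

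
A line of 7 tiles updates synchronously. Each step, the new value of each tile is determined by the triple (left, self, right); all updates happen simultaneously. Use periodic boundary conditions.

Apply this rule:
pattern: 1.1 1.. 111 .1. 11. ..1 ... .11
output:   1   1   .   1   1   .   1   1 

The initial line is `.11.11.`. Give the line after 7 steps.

.111111
11....1
.1111.1
11..111
.11.1..
.111111  (repeats step 1; period 5)
step 7: 11....1

11....1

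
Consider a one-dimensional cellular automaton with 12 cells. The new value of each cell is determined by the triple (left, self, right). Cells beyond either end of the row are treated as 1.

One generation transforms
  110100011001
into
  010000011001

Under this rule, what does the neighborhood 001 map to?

0

At position 6 the neighborhood is 001; the next row has 0 there.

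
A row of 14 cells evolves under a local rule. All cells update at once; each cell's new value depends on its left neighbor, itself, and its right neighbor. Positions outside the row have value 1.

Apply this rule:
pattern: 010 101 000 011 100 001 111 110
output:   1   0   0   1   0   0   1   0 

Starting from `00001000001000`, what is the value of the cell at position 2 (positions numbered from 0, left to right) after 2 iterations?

0

00001000001000  (fixed point — unchanged through iteration 2)
position 2 holds 0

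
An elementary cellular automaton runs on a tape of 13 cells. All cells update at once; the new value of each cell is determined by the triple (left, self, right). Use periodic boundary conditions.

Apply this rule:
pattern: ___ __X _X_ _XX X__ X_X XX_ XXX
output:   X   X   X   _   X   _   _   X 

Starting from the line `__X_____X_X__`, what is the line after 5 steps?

step 1: XXXXXXXXX_XXX
step 2: XXXXXXXX___XX
step 3: XXXXXXX_XXX_X
step 4: XXXXXX___X___
step 5: _XXXX_XXXXXXX

_XXXX_XXXXXXX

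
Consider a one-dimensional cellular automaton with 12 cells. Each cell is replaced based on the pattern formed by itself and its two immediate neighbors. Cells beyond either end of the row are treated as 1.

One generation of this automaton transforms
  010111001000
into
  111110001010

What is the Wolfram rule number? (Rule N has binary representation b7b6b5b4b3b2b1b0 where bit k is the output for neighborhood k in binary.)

position 4: 111 → 1  (bit 7 = 1)
position 5: 110 → 0  (bit 6 = 0)
position 0: 101 → 1  (bit 5 = 1)
position 6: 100 → 0  (bit 4 = 0)
position 3: 011 → 1  (bit 3 = 1)
position 1: 010 → 1  (bit 2 = 1)
position 7: 001 → 0  (bit 1 = 0)
position 10: 000 → 1  (bit 0 = 1)
bits b7..b0 = 10101101 = 173

173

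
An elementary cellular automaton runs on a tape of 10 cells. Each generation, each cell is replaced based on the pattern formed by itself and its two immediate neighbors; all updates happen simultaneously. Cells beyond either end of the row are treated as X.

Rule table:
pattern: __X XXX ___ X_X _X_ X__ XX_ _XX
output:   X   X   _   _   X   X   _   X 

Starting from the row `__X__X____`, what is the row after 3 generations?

generation 1: XXXXXXX__X
generation 2: XXXXXX_XXX
generation 3: XXXXX__XXX

XXXXX__XXX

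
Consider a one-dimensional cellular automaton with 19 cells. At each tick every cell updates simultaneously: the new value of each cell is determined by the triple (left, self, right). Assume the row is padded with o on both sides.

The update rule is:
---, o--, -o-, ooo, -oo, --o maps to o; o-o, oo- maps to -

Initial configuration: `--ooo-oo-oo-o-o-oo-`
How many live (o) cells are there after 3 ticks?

tick 1: oooo--o--o--o-o-o--
tick 2: ooo-ooooooooo-o-ooo
tick 3: oo--oooooooo--o-ooo
count of o: 14

14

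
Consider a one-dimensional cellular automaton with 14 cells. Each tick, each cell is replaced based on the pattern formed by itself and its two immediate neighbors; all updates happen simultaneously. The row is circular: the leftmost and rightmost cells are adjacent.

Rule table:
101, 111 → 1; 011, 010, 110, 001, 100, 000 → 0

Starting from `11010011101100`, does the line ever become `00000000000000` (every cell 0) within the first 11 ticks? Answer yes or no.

yes

tick 1: 00100001010000
tick 2: 00000000100000
tick 3: 00000000000000
all cells are 0 at tick 3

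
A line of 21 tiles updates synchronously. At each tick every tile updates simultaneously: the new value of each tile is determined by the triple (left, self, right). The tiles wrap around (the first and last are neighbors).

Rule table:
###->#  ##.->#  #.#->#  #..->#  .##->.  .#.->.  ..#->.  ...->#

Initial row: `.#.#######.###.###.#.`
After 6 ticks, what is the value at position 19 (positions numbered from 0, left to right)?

tick 1: ..#.#######.###.###.#
tick 2: #..#.#######.###.###.
tick 3: .#..#.#######.###.###
tick 4: #.#..#.#######.###.##
tick 5: ##.#..#.#######.###.#
tick 6: ###.#..#.#######.###.
position 19 holds #

#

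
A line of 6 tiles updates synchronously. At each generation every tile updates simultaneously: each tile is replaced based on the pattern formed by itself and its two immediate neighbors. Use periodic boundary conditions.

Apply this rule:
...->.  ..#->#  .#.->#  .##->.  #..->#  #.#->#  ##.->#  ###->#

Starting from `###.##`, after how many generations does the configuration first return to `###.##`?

generation 1: ####.#
generation 2: #####.
generation 3: .#####
generation 4: #.####
generation 5: ##.###
generation 6: ###.##

6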